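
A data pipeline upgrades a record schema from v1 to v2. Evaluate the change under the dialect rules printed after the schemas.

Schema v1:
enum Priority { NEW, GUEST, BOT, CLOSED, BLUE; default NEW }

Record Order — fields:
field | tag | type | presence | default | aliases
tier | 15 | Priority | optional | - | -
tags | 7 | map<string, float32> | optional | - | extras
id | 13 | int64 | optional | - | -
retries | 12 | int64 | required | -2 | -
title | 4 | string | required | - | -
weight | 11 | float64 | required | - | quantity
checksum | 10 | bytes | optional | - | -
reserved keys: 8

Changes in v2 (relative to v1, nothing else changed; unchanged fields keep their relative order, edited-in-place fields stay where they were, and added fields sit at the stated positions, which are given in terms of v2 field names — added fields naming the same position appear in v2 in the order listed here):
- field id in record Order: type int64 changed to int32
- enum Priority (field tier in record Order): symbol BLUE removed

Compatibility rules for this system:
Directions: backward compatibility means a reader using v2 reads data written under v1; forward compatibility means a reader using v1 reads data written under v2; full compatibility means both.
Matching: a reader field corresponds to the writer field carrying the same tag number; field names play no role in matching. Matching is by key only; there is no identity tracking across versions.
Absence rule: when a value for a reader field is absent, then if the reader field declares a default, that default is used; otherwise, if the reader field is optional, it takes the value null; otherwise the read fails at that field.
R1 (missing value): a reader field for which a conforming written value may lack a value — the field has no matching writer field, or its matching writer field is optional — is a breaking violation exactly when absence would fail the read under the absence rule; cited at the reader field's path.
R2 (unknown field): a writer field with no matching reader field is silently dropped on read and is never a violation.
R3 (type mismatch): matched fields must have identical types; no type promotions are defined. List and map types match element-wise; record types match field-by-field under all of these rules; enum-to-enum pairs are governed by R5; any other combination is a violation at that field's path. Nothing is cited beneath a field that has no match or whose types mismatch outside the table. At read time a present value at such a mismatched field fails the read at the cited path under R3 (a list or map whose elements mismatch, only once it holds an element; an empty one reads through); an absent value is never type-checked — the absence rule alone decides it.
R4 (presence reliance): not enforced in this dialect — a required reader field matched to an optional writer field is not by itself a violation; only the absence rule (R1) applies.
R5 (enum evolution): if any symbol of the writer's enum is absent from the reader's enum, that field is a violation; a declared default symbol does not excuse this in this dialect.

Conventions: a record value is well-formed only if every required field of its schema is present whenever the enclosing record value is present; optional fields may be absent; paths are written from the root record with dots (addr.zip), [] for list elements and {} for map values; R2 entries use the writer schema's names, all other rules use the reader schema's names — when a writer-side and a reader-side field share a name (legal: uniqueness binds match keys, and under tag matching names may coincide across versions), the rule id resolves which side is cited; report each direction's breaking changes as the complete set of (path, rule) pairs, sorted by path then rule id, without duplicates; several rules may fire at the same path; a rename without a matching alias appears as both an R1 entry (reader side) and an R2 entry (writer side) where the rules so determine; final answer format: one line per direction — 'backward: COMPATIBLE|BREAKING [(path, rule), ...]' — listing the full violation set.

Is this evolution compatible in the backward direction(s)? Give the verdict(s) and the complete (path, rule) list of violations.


each type pair in Order: writer, then reader
backward for Order (reader v2, writer v1):
  tier: Priority -> Priority, writer optional; from tier
  tags: map<string, float32> -> map<string, float32>, writer optional; from tags
  id: int64 -> int32, writer optional; from id
  retries: int64 -> int64, writer required; from retries
  title: string -> string, writer required; from title
  weight: float64 -> float64, writer required; from weight
  checksum: bytes -> bytes, writer optional; from checksum
  violation R3 at id
  violation R5 at tier
  => 2 violation(s): backward is BREAKING for Order

backward: BREAKING [(id, R3), (tier, R5)]


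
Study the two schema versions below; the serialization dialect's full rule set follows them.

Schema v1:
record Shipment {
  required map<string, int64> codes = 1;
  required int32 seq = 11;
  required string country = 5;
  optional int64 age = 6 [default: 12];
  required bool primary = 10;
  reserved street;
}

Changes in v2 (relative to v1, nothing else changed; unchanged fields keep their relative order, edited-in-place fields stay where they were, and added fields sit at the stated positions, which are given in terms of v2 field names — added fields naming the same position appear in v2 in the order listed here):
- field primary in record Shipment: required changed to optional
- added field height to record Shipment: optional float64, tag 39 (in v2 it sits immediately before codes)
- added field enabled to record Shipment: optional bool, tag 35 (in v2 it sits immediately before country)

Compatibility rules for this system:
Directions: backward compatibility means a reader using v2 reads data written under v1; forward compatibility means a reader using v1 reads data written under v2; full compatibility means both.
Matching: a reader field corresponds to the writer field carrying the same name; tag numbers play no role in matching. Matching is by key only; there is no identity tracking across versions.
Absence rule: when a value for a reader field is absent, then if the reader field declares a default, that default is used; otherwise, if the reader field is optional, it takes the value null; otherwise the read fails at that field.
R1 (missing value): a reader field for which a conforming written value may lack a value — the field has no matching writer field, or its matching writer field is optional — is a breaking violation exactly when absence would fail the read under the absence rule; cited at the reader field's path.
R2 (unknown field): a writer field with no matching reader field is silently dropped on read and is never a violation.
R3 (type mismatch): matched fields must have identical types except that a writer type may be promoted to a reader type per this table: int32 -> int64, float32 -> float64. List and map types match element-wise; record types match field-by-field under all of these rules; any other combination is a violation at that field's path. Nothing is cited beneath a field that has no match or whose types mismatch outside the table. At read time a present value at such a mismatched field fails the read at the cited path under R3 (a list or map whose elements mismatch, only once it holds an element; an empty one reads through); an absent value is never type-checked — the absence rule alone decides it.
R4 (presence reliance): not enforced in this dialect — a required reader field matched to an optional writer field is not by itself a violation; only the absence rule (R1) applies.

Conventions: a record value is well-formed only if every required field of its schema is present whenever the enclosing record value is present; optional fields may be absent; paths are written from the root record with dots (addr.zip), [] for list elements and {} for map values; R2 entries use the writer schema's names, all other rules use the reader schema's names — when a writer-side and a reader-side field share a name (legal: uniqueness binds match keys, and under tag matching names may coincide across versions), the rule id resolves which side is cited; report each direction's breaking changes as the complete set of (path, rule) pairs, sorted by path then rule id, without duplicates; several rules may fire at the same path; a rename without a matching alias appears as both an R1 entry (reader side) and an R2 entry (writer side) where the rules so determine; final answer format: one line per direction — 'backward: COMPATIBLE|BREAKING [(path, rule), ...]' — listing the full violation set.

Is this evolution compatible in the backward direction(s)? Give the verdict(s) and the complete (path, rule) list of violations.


arrows below run writer -> reader for Shipment
backward on Shipment — v2 reading data written by v1:
  height has no writer counterpart
  codes: map<string, int64> -> map<string, int64>, writer required; from codes
  seq: int32 -> int32, writer required; from seq
  enabled has no writer counterpart
  country: string -> string, writer required; from country
  age: int64 -> int64, writer optional; from age
  primary: bool -> bool, writer required; from primary
  => backward verdict for Shipment: COMPATIBLE, no violations
the other Shipment changes do not affect what is asked:
  field primary in record Shipment: required changed to optional -> its effect on Shipment is confined to the forward direction, not asked
  added field enabled to record Shipment: optional bool, tag 35 (in v2 it sits immediately before country) -> triggers nothing under Shipment's printed rules — same verdict
  added field height to record Shipment: optional float64, tag 39 (in v2 it sits immediately before codes) -> triggers nothing under Shipment's printed rules — same verdict

backward: COMPATIBLE []


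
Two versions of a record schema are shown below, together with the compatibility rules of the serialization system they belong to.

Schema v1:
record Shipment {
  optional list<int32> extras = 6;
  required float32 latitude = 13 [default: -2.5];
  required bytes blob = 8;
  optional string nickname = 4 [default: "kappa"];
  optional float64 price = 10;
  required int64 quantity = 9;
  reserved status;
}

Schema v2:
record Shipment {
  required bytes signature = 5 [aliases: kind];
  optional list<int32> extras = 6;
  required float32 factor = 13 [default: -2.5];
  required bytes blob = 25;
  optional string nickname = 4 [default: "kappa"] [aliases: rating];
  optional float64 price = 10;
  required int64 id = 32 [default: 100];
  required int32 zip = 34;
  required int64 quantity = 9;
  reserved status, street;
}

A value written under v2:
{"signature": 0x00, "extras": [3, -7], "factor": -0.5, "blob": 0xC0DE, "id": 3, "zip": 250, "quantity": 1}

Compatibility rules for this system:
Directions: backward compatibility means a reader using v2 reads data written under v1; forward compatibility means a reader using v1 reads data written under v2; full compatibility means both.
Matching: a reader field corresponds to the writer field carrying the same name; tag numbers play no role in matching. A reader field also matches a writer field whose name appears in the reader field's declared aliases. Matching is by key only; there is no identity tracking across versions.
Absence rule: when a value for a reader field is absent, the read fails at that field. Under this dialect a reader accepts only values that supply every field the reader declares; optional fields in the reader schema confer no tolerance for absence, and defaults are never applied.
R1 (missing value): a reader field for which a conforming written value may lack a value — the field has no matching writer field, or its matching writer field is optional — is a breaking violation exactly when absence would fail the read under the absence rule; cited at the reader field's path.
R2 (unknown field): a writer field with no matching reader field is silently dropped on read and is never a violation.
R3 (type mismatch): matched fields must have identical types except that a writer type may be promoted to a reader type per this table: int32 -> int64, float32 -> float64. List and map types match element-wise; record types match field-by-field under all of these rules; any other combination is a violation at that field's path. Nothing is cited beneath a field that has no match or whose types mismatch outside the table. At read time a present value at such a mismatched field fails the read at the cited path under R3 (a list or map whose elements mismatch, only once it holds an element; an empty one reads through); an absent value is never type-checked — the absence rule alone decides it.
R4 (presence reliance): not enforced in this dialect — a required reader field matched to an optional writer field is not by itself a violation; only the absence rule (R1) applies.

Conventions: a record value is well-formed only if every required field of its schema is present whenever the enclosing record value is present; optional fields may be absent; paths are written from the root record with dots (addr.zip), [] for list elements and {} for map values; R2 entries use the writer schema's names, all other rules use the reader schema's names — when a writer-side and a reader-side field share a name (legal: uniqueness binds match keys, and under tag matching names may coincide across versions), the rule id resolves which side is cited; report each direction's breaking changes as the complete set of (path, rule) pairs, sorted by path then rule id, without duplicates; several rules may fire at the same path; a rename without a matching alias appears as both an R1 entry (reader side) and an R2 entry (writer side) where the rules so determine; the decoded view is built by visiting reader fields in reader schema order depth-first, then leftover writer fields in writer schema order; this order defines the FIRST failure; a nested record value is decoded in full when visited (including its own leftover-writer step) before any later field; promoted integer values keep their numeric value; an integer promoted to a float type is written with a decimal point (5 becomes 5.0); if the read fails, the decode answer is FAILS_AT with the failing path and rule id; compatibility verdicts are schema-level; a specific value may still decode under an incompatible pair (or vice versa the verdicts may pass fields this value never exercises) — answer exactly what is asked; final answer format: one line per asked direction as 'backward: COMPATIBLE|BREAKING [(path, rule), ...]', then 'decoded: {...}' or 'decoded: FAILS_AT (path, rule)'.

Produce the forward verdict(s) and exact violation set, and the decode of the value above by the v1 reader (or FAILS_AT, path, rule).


arrows below run writer -> reader for Shipment
forward pass over Shipment, reader schema v1, writer schema v2:
  list<int32> -> list<int32>, writer optional: extras aligns to extras
  latitude: no writer-side match
  bytes -> bytes, writer required: blob aligns to blob
  string -> string, writer optional: nickname aligns to nickname
  float64 -> float64, writer optional: price aligns to price
  int64 -> int64, writer required: quantity aligns to quantity
  writer field signature has no reader counterpart
  writer field factor has no reader counterpart
  writer field id has no reader counterpart
  writer field zip has no reader counterpart
  violation R1 at extras
  violation R1 at latitude
  violation R1 at nickname
  violation R1 at price
  => forward verdict for Shipment: BREAKING, 4 violation(s)
decode walk for Shipment under reader schema v1:
  extras := [3, -7]
  read fails at latitude under R1 (no fill)
  => FAILS_AT (latitude, R1)
ruling out the remaining Shipment differences:
  field blob in record Shipment: tag 8 changed to 25 -> fires no rule on Shipment, leaving the asked answer as it is
  added field signature to record Shipment: required bytes, tag 5 (in v2 it sits immediately before extras) -> matters only for Shipment's backward compatibility — outside the asked direction
  added field zip to record Shipment: required int32, tag 34 (in v2 it sits immediately before quantity) -> matters only for Shipment's backward compatibility — outside the asked direction
  added field id to record Shipment: required int64, tag 32, default 100 (in v2 it sits immediately before quantity) -> matters only for Shipment's backward compatibility — outside the asked direction

forward: BREAKING [(extras, R1), (latitude, R1), (nickname, R1), (price, R1)]; decoded: FAILS_AT (latitude, R1)


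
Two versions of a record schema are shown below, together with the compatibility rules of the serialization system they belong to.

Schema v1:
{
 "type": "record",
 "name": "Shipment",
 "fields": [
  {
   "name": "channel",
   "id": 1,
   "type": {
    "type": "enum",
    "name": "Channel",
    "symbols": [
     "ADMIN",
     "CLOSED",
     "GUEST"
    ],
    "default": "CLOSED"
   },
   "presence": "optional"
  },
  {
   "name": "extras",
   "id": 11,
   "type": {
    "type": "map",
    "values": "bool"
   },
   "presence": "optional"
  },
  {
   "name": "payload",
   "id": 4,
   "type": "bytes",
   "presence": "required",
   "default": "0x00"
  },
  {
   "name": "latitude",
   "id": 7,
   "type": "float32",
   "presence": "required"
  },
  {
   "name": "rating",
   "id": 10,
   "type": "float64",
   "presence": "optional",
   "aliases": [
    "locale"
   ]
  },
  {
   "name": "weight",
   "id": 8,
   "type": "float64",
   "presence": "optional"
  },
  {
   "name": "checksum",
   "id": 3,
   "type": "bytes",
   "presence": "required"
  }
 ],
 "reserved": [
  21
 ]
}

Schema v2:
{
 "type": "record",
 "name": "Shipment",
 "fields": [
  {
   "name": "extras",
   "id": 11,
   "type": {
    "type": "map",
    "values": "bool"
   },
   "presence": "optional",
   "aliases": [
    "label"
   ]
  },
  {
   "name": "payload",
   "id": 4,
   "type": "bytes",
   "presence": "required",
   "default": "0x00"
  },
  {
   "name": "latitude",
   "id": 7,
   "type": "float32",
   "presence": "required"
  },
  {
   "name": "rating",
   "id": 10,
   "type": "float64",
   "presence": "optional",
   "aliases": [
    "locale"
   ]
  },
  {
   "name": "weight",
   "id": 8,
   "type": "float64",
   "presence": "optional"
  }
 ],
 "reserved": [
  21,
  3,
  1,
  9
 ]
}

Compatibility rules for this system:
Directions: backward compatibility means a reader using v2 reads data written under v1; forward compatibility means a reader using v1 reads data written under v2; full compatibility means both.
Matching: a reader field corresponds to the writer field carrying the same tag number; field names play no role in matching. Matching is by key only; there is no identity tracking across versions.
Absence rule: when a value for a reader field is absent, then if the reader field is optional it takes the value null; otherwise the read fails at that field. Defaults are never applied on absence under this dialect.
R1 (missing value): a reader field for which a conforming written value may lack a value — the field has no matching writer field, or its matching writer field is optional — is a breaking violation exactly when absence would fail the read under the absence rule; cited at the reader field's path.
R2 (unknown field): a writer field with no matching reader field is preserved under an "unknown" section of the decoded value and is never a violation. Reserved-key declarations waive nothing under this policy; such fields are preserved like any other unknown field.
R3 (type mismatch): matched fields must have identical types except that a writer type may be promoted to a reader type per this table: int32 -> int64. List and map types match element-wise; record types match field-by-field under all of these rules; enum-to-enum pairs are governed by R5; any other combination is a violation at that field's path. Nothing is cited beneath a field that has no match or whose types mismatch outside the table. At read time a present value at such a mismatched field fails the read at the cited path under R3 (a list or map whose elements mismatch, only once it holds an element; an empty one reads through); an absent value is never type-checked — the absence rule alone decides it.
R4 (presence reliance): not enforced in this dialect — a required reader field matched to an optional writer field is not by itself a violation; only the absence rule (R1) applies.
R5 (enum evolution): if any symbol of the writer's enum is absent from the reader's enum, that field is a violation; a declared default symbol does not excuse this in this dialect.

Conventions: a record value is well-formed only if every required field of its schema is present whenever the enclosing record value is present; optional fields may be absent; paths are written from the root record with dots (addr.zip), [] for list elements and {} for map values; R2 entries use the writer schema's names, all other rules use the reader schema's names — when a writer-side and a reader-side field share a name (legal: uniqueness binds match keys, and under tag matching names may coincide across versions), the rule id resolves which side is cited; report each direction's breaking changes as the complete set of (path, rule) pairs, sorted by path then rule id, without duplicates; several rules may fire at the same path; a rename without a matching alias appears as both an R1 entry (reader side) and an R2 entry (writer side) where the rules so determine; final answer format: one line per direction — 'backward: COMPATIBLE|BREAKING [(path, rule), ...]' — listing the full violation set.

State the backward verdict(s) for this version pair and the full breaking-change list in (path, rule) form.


in Shipment below, arrows point writer -> reader
backward on Shipment — v2 reading data written by v1:
  writer optional, map<string, bool> -> map<string, bool>: reader extras maps from writer extras
  writer required, bytes -> bytes: reader payload maps from writer payload
  writer required, float32 -> float32: reader latitude maps from writer latitude
  writer optional, float64 -> float64: reader rating maps from writer rating
  writer optional, float64 -> float64: reader weight maps from writer weight
  leftover writer field: channel
  leftover writer field: checksum
  => backward verdict for Shipment: COMPATIBLE, no violations
remaining Shipment differences; none change what is asked:
  removed field checksum from record Shipment (its key 3 joins the reserved list) -> affects forward compatibility only, which is not asked
  removed field channel from record Shipment (its key 1 joins the reserved list) -> no rule fires on it in Shipment's dialect; the asked verdict holds

backward: COMPATIBLE []


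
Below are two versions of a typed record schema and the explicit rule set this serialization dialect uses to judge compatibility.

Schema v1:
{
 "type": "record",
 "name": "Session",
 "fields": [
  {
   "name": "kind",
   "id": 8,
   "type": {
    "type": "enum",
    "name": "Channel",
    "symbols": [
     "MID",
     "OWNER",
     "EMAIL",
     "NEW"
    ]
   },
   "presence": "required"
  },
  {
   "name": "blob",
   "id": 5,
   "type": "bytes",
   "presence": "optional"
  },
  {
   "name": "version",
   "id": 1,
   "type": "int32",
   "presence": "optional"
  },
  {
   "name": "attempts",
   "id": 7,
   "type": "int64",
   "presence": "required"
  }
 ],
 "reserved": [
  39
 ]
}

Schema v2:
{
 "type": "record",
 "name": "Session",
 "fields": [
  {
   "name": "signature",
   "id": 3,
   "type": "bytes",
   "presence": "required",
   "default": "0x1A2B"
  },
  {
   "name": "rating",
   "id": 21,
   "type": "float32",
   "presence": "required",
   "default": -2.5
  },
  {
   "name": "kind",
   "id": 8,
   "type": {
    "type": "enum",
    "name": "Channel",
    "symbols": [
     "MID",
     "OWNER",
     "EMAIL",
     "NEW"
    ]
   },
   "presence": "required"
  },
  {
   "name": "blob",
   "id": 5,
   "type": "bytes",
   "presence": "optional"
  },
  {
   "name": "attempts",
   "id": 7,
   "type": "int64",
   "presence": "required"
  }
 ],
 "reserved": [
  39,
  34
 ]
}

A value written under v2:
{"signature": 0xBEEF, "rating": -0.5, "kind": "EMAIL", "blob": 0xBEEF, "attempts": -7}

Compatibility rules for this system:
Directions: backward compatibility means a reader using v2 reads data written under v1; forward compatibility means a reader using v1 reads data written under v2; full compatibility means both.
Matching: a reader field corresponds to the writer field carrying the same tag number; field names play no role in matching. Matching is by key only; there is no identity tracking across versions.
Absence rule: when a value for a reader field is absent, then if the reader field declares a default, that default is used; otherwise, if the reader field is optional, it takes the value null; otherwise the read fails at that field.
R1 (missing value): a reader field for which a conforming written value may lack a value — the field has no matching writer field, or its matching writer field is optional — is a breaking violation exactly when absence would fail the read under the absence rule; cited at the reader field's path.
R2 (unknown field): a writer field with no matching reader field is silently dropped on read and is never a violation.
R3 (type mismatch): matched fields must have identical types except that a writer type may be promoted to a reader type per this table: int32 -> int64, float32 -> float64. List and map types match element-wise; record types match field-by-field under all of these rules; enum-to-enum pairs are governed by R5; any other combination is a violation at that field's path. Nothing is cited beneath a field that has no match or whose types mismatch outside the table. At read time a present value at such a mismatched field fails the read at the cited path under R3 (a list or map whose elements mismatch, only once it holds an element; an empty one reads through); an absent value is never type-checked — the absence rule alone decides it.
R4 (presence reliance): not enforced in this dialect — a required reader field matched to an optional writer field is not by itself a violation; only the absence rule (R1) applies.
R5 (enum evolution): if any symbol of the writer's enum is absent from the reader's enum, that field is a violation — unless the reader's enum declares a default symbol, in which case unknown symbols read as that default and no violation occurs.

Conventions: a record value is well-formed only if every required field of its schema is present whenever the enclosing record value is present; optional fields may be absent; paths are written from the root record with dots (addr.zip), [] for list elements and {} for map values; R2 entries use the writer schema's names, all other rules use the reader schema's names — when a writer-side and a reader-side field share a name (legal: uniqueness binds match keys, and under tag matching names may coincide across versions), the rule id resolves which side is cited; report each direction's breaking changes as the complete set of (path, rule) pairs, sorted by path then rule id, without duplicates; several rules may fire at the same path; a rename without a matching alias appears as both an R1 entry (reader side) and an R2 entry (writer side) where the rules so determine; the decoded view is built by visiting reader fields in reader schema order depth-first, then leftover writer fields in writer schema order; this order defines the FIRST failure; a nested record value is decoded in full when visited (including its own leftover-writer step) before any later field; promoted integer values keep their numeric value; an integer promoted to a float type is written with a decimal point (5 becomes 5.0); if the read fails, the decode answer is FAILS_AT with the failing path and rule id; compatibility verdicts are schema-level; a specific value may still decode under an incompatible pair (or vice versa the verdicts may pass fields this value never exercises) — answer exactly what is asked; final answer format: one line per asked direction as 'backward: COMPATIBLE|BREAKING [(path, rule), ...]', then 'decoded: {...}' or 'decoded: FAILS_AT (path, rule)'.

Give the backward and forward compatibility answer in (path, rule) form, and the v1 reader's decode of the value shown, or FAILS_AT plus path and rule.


in Session below, arrows point writer -> reader
backward on Session — v2 reading data written by v1:
  no writer field matches reader signature
  no writer field matches reader rating
  writer required, Channel -> Channel: reader kind maps from writer kind
  writer optional, bytes -> bytes: reader blob maps from writer blob
  writer required, int64 -> int64: reader attempts maps from writer attempts
  version (writer side), unknown to reader
  => backward verdict for Session: COMPATIBLE, no violations
forward on Session — v1 reading data written by v2:
  writer required, Channel -> Channel: reader kind maps from writer kind
  writer optional, bytes -> bytes: reader blob maps from writer blob
  no writer field matches reader version
  writer required, int64 -> int64: reader attempts maps from writer attempts
  signature (writer side), unknown to reader
  rating (writer side), unknown to reader
  => forward verdict for Session: COMPATIBLE, no violations
migrating the Session value to v1:
  kind := "EMAIL"
  blob := 0xBEEF
  version := null (missing; optional => null)
  attempts := -7
  writer signature: no reader field; dropped
  writer rating: no reader field; dropped
  => decoded: {"kind": "EMAIL", "blob": 0xBEEF, "version": null, "attempts": -7}

backward: COMPATIBLE []; forward: COMPATIBLE []; decoded: {"kind": "EMAIL", "blob": 0xBEEF, "version": null, "attempts": -7}


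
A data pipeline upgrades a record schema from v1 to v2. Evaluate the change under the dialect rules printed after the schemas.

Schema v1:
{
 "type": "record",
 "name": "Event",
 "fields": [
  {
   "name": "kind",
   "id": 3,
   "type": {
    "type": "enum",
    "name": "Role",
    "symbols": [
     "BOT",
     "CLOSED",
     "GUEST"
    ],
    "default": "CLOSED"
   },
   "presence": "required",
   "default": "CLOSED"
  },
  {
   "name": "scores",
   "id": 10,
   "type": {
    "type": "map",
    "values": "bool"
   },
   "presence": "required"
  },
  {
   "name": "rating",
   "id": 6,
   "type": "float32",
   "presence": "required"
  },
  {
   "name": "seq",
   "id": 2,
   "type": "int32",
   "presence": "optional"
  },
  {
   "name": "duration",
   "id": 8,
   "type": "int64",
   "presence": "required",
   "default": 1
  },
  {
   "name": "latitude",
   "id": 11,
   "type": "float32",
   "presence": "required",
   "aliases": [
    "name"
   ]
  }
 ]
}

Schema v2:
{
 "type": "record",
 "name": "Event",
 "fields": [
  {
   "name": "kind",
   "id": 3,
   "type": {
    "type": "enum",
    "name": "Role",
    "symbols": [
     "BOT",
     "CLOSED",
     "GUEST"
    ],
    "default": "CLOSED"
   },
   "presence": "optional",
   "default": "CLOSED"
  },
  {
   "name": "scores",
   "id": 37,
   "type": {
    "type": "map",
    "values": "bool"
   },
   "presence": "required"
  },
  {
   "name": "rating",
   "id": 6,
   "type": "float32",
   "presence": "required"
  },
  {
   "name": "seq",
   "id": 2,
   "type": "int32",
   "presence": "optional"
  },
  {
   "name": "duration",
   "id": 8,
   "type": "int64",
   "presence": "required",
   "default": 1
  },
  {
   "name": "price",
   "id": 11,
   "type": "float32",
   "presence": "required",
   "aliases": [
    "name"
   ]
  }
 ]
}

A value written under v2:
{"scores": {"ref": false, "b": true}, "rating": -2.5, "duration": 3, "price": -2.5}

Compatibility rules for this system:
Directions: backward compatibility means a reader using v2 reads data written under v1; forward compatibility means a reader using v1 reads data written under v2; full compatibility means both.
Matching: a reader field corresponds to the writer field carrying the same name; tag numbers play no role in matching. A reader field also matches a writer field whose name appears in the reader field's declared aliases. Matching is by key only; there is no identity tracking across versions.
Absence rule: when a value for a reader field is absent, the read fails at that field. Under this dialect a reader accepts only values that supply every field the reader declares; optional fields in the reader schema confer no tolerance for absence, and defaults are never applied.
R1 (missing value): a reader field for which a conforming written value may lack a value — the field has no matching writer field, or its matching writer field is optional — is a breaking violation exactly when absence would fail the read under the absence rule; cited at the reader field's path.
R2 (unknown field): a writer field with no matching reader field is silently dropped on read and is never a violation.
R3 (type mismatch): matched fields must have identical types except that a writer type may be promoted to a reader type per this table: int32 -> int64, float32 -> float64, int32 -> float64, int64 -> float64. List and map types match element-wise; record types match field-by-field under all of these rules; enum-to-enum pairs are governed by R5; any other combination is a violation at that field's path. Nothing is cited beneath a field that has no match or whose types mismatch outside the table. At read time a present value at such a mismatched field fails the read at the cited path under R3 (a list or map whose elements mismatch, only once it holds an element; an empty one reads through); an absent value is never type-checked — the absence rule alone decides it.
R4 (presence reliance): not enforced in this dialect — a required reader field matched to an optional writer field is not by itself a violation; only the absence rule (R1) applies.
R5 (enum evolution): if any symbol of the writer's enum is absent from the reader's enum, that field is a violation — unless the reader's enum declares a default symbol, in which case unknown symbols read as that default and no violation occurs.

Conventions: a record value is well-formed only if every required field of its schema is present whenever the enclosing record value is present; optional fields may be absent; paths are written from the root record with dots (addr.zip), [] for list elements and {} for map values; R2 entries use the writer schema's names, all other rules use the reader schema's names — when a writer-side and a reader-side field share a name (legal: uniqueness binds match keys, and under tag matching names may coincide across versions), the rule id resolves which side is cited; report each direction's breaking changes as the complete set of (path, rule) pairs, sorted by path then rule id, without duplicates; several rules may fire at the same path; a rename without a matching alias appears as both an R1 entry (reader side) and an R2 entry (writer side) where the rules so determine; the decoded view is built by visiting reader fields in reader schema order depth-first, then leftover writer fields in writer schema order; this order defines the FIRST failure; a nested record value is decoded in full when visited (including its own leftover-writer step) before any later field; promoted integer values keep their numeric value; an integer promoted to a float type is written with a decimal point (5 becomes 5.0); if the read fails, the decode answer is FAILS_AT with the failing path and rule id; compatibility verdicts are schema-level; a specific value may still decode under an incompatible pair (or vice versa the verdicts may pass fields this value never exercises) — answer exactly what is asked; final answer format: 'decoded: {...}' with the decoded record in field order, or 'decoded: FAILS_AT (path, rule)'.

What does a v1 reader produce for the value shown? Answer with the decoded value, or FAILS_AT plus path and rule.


decoded: FAILS_AT (kind, R1)

the writer's type comes first in each Event pair
decode (reader v1):
  read fails at kind under R1 (no fill)
  => FAILS_AT (kind, R1)
the rest of the Event diff is inert for this question:
  renamed field latitude to price in record Event -> shifts the Event verdicts, not this decode
  field scores in record Event: tag 10 changed to 37 -> fires no rule on Event under this dialect and leaves the result unchanged


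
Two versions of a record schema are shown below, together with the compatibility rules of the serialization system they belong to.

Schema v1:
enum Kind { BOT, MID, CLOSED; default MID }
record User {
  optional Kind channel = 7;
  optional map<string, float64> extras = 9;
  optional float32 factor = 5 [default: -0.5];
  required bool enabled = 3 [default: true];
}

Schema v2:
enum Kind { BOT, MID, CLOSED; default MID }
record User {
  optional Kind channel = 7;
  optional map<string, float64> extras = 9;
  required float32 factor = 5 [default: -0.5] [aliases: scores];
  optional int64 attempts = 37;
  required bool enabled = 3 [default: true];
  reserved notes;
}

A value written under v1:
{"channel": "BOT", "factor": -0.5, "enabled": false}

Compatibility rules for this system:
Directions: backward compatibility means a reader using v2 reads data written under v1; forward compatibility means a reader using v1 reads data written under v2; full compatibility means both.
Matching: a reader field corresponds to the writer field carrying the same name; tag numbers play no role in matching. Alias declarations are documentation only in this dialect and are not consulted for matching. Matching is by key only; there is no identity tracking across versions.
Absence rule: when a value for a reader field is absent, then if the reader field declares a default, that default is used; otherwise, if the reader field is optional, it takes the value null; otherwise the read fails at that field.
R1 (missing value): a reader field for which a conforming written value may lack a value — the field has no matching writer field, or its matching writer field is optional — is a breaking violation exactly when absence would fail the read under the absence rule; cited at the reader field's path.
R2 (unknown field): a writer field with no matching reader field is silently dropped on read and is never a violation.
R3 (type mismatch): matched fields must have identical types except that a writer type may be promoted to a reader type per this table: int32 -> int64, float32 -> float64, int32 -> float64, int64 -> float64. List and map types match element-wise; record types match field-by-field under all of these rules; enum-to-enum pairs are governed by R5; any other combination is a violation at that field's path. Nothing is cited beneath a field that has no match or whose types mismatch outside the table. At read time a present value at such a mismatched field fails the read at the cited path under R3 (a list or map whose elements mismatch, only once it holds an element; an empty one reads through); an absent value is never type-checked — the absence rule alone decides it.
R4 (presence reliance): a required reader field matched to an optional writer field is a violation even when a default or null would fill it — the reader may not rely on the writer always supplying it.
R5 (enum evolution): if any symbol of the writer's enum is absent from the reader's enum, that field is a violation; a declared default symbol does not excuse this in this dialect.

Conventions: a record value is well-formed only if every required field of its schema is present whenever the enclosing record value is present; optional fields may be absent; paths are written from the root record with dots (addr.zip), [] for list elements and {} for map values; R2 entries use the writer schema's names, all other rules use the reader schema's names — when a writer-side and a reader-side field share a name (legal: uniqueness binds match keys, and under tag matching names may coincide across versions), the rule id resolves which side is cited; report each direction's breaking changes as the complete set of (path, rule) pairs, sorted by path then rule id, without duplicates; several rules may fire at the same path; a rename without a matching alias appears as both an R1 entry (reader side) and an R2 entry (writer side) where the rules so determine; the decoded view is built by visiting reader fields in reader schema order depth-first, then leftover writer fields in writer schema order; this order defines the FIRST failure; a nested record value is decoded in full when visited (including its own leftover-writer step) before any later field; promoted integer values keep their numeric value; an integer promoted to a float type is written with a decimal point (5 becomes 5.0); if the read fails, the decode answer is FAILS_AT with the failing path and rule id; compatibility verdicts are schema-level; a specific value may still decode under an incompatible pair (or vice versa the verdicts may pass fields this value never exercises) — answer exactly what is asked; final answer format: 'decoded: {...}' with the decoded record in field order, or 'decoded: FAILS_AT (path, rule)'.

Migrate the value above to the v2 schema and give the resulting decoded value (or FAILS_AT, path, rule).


decoded: {"channel": "BOT", "extras": null, "factor": -0.5, "attempts": null, "enabled": false}

in User below, arrows point writer -> reader
decode (reader v2):
  channel := "BOT"
  extras := null (absent, optional -> null)
  factor := -0.5
  attempts := null (absent, optional -> null)
  enabled := false
  => decoded: {"channel": "BOT", "extras": null, "factor": -0.5, "attempts": null, "enabled": false}
the other User changes do not affect what is asked:
  field factor in record User: optional changed to required -> matters for User compatibility verdicts, not for this value's decode
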